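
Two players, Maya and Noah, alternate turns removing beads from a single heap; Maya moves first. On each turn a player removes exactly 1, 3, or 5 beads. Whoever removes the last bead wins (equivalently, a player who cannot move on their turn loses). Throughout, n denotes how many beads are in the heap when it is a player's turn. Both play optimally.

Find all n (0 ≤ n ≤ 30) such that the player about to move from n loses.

Compute win/loss labels from the base case upward. A position with no move is L. Any other position is W if it can reach an L in one move, else L.
n=0: no move → L
n=1: can move to 0, which is L ⇒ W
n=2: the only move is to 1(W), a W ⇒ L
n=3: can move to 2, which is L ⇒ W
n=4: moves to 3(W), 1(W); every one is W ⇒ L
n=5: can move to 4, which is L ⇒ W
n=6: moves to 5(W), 3(W), 1(W); every one is W ⇒ L
n=7: can move to 6, which is L ⇒ W
n=8: moves to 7(W), 5(W), 3(W); every one is W ⇒ L
n=9: can move to 8, which is L ⇒ W
n=10: moves to 9(W), 7(W), 5(W); every one is W ⇒ L
n=11: can move to 10, which is L ⇒ W
n=12: moves to 11(W), 9(W), 7(W); every one is W ⇒ L
n=13: can move to 12, which is L ⇒ W
n=14: moves to 13(W), 11(W), 9(W); every one is W ⇒ L
n=15: can move to 14, which is L ⇒ W
n=16: moves to 15(W), 13(W), 11(W); every one is W ⇒ L
n=17: can move to 16, which is L ⇒ W
n=18: moves to 17(W), 15(W), 13(W); every one is W ⇒ L
n=19: can move to 18, which is L ⇒ W
n=20: moves to 19(W), 17(W), 15(W); every one is W ⇒ L
n=21: can move to 20, which is L ⇒ W
n=22: moves to 21(W), 19(W), 17(W); every one is W ⇒ L
n=23: can move to 22, which is L ⇒ W
n=24: moves to 23(W), 21(W), 19(W); every one is W ⇒ L
n=25: can move to 24, which is L ⇒ W
n=26: moves to 25(W), 23(W), 21(W); every one is W ⇒ L
n=27: can move to 26, which is L ⇒ W
n=28: moves to 27(W), 25(W), 23(W); every one is W ⇒ L
n=29: can move to 28, which is L ⇒ W
n=30: moves to 29(W), 27(W), 25(W); every one is W ⇒ L
The losing starting values of n are exactly the entries labelled L in this table (16 of them).

0, 2, 4, 6, 8, 10, 12, 14, 16, 18, 20, 22, 24, 26, 28, 30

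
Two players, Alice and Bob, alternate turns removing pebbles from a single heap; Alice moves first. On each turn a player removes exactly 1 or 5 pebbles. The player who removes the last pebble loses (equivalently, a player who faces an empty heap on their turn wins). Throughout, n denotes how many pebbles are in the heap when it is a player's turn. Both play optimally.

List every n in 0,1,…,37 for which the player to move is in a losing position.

1, 3, 5, 7, 9, 11, 13, 15, 17, 19, 21, 23, 25, 27, 29, 31, 33, 35, 37

Use the standard recursion: the mover wins at a terminal position; elsewhere, the mover wins exactly when some move hands the opponent an L position.
n=0: no move; the opponent has just taken the last pebble and therefore loses → W
n=1: →0(W) only, which is W, so L
n=2: →1(L), so W
n=3: →2(W) only, which is W, so L
n=4: →3(L), so W
n=5: →4(W), 0(W) — all W, so L
n=6: →5(L), so W
n=7: →6(W), 2(W) — all W, so L
n=8: →7(L), so W
n=9: →8(W), 4(W) — all W, so L
n=10: →9(L), so W
n=11: →10(W), 6(W) — all W, so L
n=12: →11(L), so W
n=13: →12(W), 8(W) — all W, so L
n=14: →13(L), so W
n=15: →14(W), 10(W) — all W, so L
n=16: →15(L), so W
n=17: →16(W), 12(W) — all W, so L
n=18: →17(L), so W
n=19: →18(W), 14(W) — all W, so L
n=20: →19(L), so W
n=21: →20(W), 16(W) — all W, so L
n=22: →21(L), so W
n=23: →22(W), 18(W) — all W, so L
n=24: →23(L), so W
n=25: →24(W), 20(W) — all W, so L
n=26: →25(L), so W
n=27: →26(W), 22(W) — all W, so L
n=28: →27(L), so W
n=29: →28(W), 24(W) — all W, so L
n=30: →29(L), so W
n=31: →30(W), 26(W) — all W, so L
n=32: →31(L), so W
n=33: →32(W), 28(W) — all W, so L
n=34: →33(L), so W
n=35: →34(W), 30(W) — all W, so L
n=36: →35(L), so W
n=37: →36(W), 32(W) — all W, so L
The losing starting values of n are exactly the entries labelled L in this table (19 of them).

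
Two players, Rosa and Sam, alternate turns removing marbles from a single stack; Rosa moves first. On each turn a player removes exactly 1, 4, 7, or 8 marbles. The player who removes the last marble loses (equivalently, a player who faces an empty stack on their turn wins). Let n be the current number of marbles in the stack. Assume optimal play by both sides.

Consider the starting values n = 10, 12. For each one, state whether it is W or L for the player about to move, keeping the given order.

10: W, 12: L

Positions with no move are W. A position that does have a move is losing for the player to move precisely when every available move leads to a winning position for the opponent. Fill in the labels:
n=0: no move; the opponent has just taken the last marble and therefore loses → W
n=1: →0(W) only, which is W, so L
n=2: →1(L), so W
n=3: →2(W) only, which is W, so L
n=4: →3(L), so W
n=5: →1(L), so W
n=6: →5(W), 2(W) — all W, so L
n=7: →6(L), so W
n=8: →1(L), so W
n=9: →1(L), so W
n=10: →6(L), so W
n=11: →3(L), so W
n=12: →11(W), 8(W), 5(W), 4(W) — all W, so L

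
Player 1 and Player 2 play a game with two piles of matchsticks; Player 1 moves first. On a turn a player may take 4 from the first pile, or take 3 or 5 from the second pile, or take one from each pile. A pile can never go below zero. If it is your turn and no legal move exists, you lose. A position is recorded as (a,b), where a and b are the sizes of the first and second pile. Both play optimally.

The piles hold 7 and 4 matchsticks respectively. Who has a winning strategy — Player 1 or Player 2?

Player 1 wins.

Compute win/loss labels from the base case upward. A position with no move is L. Any other position is W if it can reach an L in one move, else L.
No move ever increases a pile, so every position that can arise here has a ≤ 7 and b ≤ 4; it is enough to label the cells with 0 ≤ a ≤ 7 and 0 ≤ b ≤ 4.
Every move lowers a or b (never raises either), so fill the grid row by row in increasing a, and left to right within a row: each cell's successors are then already labelled.
      b=0  b=1  b=2  b=3  b=4
a=0:    L    L    L    W    W
a=1:    L    W    W    W    L
a=2:    L    W    L    W    L
a=3:    L    W    L    W    L
a=4:    W    W    W    W    L
a=5:    W    L    L    L    W
a=6:    W    L    W    W    W
a=7:    W    L    W    L    W
Cells with no legal move (terminal, hence L): (0,0), (0,1), (0,2), (1,0), (2,0), (3,0).
The remaining L cells, each justified by listing all of its moves:
(1,4): →(1,1)(W), (0,3)(W) — all W, so L
(2,2): →(1,1)(W) only, which is W, so L
(2,4): →(2,1)(W), (1,3)(W) — all W, so L
(3,2): →(2,1)(W) only, which is W, so L
(3,4): →(3,1)(W), (2,3)(W) — all W, so L
(4,4): →(0,4)(W), (4,1)(W), (3,3)(W) — all W, so L
(5,1): →(1,1)(W), (4,0)(W) — all W, so L
(5,2): →(1,2)(W), (4,1)(W) — all W, so L
(5,3): →(1,3)(W), (5,0)(W), (4,2)(W) — all W, so L
(6,1): →(2,1)(W), (5,0)(W) — all W, so L
(7,1): →(3,1)(W), (6,0)(W) — all W, so L
(7,3): →(3,3)(W), (7,0)(W), (6,2)(W) — all W, so L
Every other cell has at least one move into one of the L cells above, so it is W.
From (7,4) Player 1 can move to (3,4), reaching an L position.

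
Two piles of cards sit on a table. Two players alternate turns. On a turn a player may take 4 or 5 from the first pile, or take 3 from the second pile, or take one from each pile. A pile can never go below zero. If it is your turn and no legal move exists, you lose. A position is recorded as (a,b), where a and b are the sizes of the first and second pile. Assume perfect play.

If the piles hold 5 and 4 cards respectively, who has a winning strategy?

The first player wins.

Label each position W (a win for the player to move) or L (a loss). A position with no legal move is L; any other position is W exactly when some move reaches an L, and L when every move reaches a W.
No move ever increases a pile, so every position that can arise here has a ≤ 5 and b ≤ 4; it is enough to label the cells with 0 ≤ a ≤ 5 and 0 ≤ b ≤ 4.
Every move lowers a or b (never raises either), so fill the grid row by row in increasing a, and left to right within a row: each cell's successors are then already labelled.
      b=0  b=1  b=2  b=3  b=4
a=0:    L    L    L    W    W
a=1:    L    W    W    W    L
a=2:    L    W    L    W    L
a=3:    L    W    L    W    L
a=4:    W    W    W    W    L
a=5:    W    W    W    L    W
Cells with no legal move (terminal, hence L): (0,0), (0,1), (0,2), (1,0), (2,0), (3,0).
The remaining L cells, each justified by listing all of its moves:
(1,4): moves to (1,1)(W), (0,3)(W); every one is W ⇒ L
(2,2): the only move is to (1,1)(W), a W ⇒ L
(2,4): moves to (2,1)(W), (1,3)(W); every one is W ⇒ L
(3,2): the only move is to (2,1)(W), a W ⇒ L
(3,4): moves to (3,1)(W), (2,3)(W); every one is W ⇒ L
(4,4): moves to (0,4)(W), (4,1)(W), (3,3)(W); every one is W ⇒ L
(5,3): moves to (1,3)(W), (0,3)(W), (5,0)(W), (4,2)(W); every one is W ⇒ L
Every other cell has at least one move into one of the L cells above, so it is W.
The starting position (5,4) is W: the player to move should move to (1,4), handing over an L position.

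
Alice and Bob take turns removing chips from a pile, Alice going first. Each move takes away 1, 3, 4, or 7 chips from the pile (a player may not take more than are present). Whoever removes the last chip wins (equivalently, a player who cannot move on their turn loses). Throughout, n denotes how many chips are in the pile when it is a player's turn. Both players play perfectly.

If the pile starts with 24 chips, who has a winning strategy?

Positions with no move are L. A position that does have a move is losing for the player to move precisely when every available move leads to a winning position for the opponent. Fill in the labels:
n=0: no move → L
n=1: →0(L), so W
n=2: →1(W) only, which is W, so L
n=3: →2(L), so W
n=4: →0(L), so W
n=5: →2(L), so W
n=6: →2(L), so W
n=7: →0(L), so W
n=8: →7(W), 5(W), 4(W), 1(W) — all W, so L
n=9: →8(L), so W
n=10: →9(W), 7(W), 6(W), 3(W) — all W, so L
n=11: →10(L), so W
n=12: →8(L), so W
n=13: →10(L), so W
n=14: →10(L), so W
n=15: →8(L), so W
n=16: →15(W), 13(W), 12(W), 9(W) — all W, so L
n=17: →16(L), so W
n=18: →17(W), 15(W), 14(W), 11(W) — all W, so L
n=19: →18(L), so W
n=20: →16(L), so W
n=21: →18(L), so W
n=22: →18(L), so W
n=23: →16(L), so W
n=24: →23(W), 21(W), 20(W), 17(W) — all W, so L
Every move from 24 reaches a W position, so the mover loses.

Bob wins.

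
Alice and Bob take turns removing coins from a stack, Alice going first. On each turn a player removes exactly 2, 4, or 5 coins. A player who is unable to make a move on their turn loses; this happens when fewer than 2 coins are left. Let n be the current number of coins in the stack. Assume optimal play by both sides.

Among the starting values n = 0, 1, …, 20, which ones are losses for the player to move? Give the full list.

0, 1, 7, 8, 14, 15

Classify positions by backward induction: terminal positions (no move available) are L. From any other position, the mover wins iff some move reaches an L.
n=0: no move → L
n=1: no move → L
n=2: W (go to 0, an L position)
n=3: W (go to 1, an L position)
n=4: W (go to 0, an L position)
n=5: W (go to 1, an L position)
n=6: W (go to 1, an L position)
n=7: L (options 5(W), 3(W), 2(W) are all W)
n=8: L (options 6(W), 4(W), 3(W) are all W)
n=9: W (go to 7, an L position)
n=10: W (go to 8, an L position)
n=11: W (go to 7, an L position)
n=12: W (go to 8, an L position)
n=13: W (go to 8, an L position)
n=14: L (options 12(W), 10(W), 9(W) are all W)
n=15: L (options 13(W), 11(W), 10(W) are all W)
n=16: W (go to 14, an L position)
n=17: W (go to 15, an L position)
n=18: W (go to 14, an L position)
n=19: W (go to 15, an L position)
n=20: W (go to 15, an L position)
Reading off the rows marked L gives the requested list; there are 6 such values of n.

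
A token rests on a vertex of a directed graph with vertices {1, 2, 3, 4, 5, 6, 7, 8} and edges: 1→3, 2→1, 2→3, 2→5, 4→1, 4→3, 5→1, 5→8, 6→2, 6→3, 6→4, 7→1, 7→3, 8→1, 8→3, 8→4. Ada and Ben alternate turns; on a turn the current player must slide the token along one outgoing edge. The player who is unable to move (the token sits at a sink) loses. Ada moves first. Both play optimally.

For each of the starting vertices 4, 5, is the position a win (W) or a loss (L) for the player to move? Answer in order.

Label each position W (a win for the player to move) or L (a loss). A position with no legal move is L; any other position is W exactly when some move reaches an L, and L when every move reaches a W.
Every edge goes from a vertex to one that appears earlier in the order 3, 1, 4, 8, 5, 7, 2, 6, so processing vertices in that order labels each vertex after all of its successors.
3: no outgoing edge → L
1: W (go to 3, an L position)
4: W (go to 3, an L position)
8: W (go to 3, an L position)
5: L (options 8(W), 1(W) are all W)
7: W (go to 3, an L position)
2: W (go to 5, an L position)
6: W (go to 3, an L position)

4: W, 5: L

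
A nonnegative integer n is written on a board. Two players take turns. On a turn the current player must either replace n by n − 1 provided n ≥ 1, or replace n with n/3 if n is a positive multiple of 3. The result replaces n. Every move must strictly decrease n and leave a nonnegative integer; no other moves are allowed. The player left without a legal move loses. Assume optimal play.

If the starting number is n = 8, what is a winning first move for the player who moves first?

Work bottom-up. With no move the player to move loses. Otherwise the position is W if at least one move leads to an L position for the opponent, and L if every move leads to a W.
n=0: no move → L
n=1: can move to 0, which is L ⇒ W
n=2: the only move is to 1(W), a W ⇒ L
n=3: can move to 2, which is L ⇒ W
n=4: the only move is to 3(W), a W ⇒ L
n=5: can move to 4, which is L ⇒ W
n=6: can move to 2, which is L ⇒ W
n=7: the only move is to 6(W), a W ⇒ L
n=8: can move to 7, which is L ⇒ W
From 8, the L positions reachable in one move are: 7.

Move to 7.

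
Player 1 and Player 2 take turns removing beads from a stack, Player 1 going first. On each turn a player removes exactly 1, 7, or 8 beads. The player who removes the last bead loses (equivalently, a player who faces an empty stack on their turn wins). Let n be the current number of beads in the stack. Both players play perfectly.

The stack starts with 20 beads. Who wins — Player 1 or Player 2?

Label each position W (a win for the player to move) or L (a loss). A position with no legal move is W; any other position is W exactly when some move reaches an L, and L when every move reaches a W.
n=0: no move; the opponent has just taken the last bead and therefore loses → W
n=1: L (sole option 0(W) is W)
n=2: W (go to 1, an L position)
n=3: L (sole option 2(W) is W)
n=4: W (go to 3, an L position)
n=5: L (sole option 4(W) is W)
n=6: W (go to 5, an L position)
n=7: L (options 6(W), 0(W) are all W)
n=8: W (go to 7, an L position)
n=9: W (go to 1, an L position)
n=10: W (go to 3, an L position)
n=11: W (go to 3, an L position)
n=12: W (go to 5, an L position)
n=13: W (go to 5, an L position)
n=14: W (go to 7, an L position)
n=15: W (go to 7, an L position)
n=16: L (options 15(W), 9(W), 8(W) are all W)
n=17: W (go to 16, an L position)
n=18: L (options 17(W), 11(W), 10(W) are all W)
n=19: W (go to 18, an L position)
n=20: L (options 19(W), 13(W), 12(W) are all W)
Every move from 20 reaches a W position, so the mover loses.

Player 2 wins.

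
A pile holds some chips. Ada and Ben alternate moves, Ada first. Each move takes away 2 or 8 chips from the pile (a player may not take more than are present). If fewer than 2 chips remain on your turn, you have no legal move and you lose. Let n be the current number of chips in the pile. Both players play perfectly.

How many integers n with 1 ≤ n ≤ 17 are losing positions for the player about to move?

7

Compute win/loss labels from the base case upward. A position with no move is L. Any other position is W if it can reach an L in one move, else L.
n=0: no move → L
n=1: no move → L
n=2: reaches L-position 0 → W
n=3: reaches L-position 1 → W
n=4: only reaches 2(W), which is W → L
n=5: only reaches 3(W), which is W → L
n=6: reaches L-position 4 → W
n=7: reaches L-position 5 → W
n=8: reaches L-position 0 → W
n=9: reaches L-position 1 → W
n=10: only reaches 8(W), 2(W), all W → L
n=11: only reaches 9(W), 3(W), all W → L
n=12: reaches L-position 10 → W
n=13: reaches L-position 11 → W
n=14: only reaches 12(W), 6(W), all W → L
n=15: only reaches 13(W), 7(W), all W → L
n=16: reaches L-position 14 → W
n=17: reaches L-position 15 → W
L entries with 1 ≤ n ≤ 17 (n=0 is outside the asked range and is not counted): n = 1, 4, 5, 10, 11, 14, 15; that makes 7.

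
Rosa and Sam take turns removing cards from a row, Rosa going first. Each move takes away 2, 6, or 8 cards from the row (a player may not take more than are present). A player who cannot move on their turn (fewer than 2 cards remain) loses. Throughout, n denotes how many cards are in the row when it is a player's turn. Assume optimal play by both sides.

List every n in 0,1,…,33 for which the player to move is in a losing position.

0, 1, 4, 5, 14, 15, 18, 19, 28, 29, 32, 33

Build the W/L table. Terminal = L. A non-terminal position is W if it has a move to some L; otherwise it is L.
n=0: no move → L
n=1: no move → L
n=2: W (go to 0, an L position)
n=3: W (go to 1, an L position)
n=4: L (sole option 2(W) is W)
n=5: L (sole option 3(W) is W)
n=6: W (go to 4, an L position)
n=7: W (go to 5, an L position)
n=8: W (go to 0, an L position)
n=9: W (go to 1, an L position)
n=10: W (go to 4, an L position)
n=11: W (go to 5, an L position)
n=12: W (go to 4, an L position)
n=13: W (go to 5, an L position)
n=14: L (options 12(W), 8(W), 6(W) are all W)
n=15: L (options 13(W), 9(W), 7(W) are all W)
n=16: W (go to 14, an L position)
n=17: W (go to 15, an L position)
n=18: L (options 16(W), 12(W), 10(W) are all W)
n=19: L (options 17(W), 13(W), 11(W) are all W)
n=20: W (go to 18, an L position)
n=21: W (go to 19, an L position)
n=22: W (go to 14, an L position)
n=23: W (go to 15, an L position)
n=24: W (go to 18, an L position)
n=25: W (go to 19, an L position)
n=26: W (go to 18, an L position)
n=27: W (go to 19, an L position)
n=28: L (options 26(W), 22(W), 20(W) are all W)
n=29: L (options 27(W), 23(W), 21(W) are all W)
n=30: W (go to 28, an L position)
n=31: W (go to 29, an L position)
n=32: L (options 30(W), 26(W), 24(W) are all W)
n=33: L (options 31(W), 27(W), 25(W) are all W)
The losing starting values of n are exactly the entries labelled L in this table (12 of them).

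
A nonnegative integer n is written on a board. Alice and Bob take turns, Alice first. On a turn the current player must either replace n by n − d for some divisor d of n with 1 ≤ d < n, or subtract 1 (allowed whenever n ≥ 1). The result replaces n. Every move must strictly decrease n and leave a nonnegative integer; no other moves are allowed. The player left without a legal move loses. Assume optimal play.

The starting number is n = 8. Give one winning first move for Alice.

Move to 7.

Compute win/loss labels from the base case upward. A position with no move is L. Any other position is W if it can reach an L in one move, else L.
n=0: no move → L
n=1: can move to 0, which is L ⇒ W
n=2: the only move is to 1(W), a W ⇒ L
n=3: can move to 2, which is L ⇒ W
n=4: can move to 2, which is L ⇒ W
n=5: the only move is to 4(W), a W ⇒ L
n=6: can move to 5, which is L ⇒ W
n=7: the only move is to 6(W), a W ⇒ L
n=8: can move to 7, which is L ⇒ W
From 8, the L positions reachable in one move are: 7.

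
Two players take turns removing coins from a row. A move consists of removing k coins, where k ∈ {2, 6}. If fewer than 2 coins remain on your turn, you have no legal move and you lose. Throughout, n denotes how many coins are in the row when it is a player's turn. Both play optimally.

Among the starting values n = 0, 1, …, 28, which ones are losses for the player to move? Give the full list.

Classify positions by backward induction: terminal positions (no move available) are L. From any other position, the mover wins iff some move reaches an L.
n=0: no move → L
n=1: no move → L
n=2: W (go to 0, an L position)
n=3: W (go to 1, an L position)
n=4: L (sole option 2(W) is W)
n=5: L (sole option 3(W) is W)
n=6: W (go to 4, an L position)
n=7: W (go to 5, an L position)
n=8: L (options 6(W), 2(W) are all W)
n=9: L (options 7(W), 3(W) are all W)
n=10: W (go to 8, an L position)
n=11: W (go to 9, an L position)
n=12: L (options 10(W), 6(W) are all W)
n=13: L (options 11(W), 7(W) are all W)
n=14: W (go to 12, an L position)
n=15: W (go to 13, an L position)
n=16: L (options 14(W), 10(W) are all W)
n=17: L (options 15(W), 11(W) are all W)
n=18: W (go to 16, an L position)
n=19: W (go to 17, an L position)
n=20: L (options 18(W), 14(W) are all W)
n=21: L (options 19(W), 15(W) are all W)
n=22: W (go to 20, an L position)
n=23: W (go to 21, an L position)
n=24: L (options 22(W), 18(W) are all W)
n=25: L (options 23(W), 19(W) are all W)
n=26: W (go to 24, an L position)
n=27: W (go to 25, an L position)
n=28: L (options 26(W), 22(W) are all W)
The losing starting values of n are exactly the entries labelled L in this table (15 of them).

0, 1, 4, 5, 8, 9, 12, 13, 16, 17, 20, 21, 24, 25, 28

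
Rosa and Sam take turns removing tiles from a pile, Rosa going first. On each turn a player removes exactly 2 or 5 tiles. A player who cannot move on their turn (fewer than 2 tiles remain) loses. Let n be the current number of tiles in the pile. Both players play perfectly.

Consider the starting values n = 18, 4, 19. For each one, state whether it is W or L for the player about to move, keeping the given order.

Classify positions by backward induction: terminal positions (no move available) are L. From any other position, the mover wins iff some move reaches an L.
n=0: no move → L
n=1: no move → L
n=2: can move to 0, which is L ⇒ W
n=3: can move to 1, which is L ⇒ W
n=4: the only move is to 2(W), a W ⇒ L
n=5: can move to 0, which is L ⇒ W
n=6: can move to 4, which is L ⇒ W
n=7: moves to 5(W), 2(W); every one is W ⇒ L
n=8: moves to 6(W), 3(W); every one is W ⇒ L
n=9: can move to 7, which is L ⇒ W
n=10: can move to 8, which is L ⇒ W
n=11: moves to 9(W), 6(W); every one is W ⇒ L
n=12: can move to 7, which is L ⇒ W
n=13: can move to 11, which is L ⇒ W
n=14: moves to 12(W), 9(W); every one is W ⇒ L
n=15: moves to 13(W), 10(W); every one is W ⇒ L
n=16: can move to 14, which is L ⇒ W
n=17: can move to 15, which is L ⇒ W
n=18: moves to 16(W), 13(W); every one is W ⇒ L
n=19: can move to 14, which is L ⇒ W

18: L, 4: L, 19: W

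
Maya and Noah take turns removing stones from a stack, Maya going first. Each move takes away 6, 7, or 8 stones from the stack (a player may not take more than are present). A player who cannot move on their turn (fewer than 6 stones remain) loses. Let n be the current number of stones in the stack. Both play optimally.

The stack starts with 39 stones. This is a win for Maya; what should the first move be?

Positions with no move are L. A position that does have a move is losing for the player to move precisely when every available move leads to a winning position for the opponent. Fill in the labels:
n=0: no move → L
n=1: no move → L
n=2: no move → L
n=3: no move → L
n=4: no move → L
n=5: no move → L
n=6: can move to 0, which is L ⇒ W
n=7: can move to 1, which is L ⇒ W
n=8: can move to 2, which is L ⇒ W
n=9: can move to 3, which is L ⇒ W
n=10: can move to 4, which is L ⇒ W
n=11: can move to 5, which is L ⇒ W
n=12: can move to 5, which is L ⇒ W
n=13: can move to 5, which is L ⇒ W
n=14: moves to 8(W), 7(W), 6(W); every one is W ⇒ L
n=15: moves to 9(W), 8(W), 7(W); every one is W ⇒ L
n=16: moves to 10(W), 9(W), 8(W); every one is W ⇒ L
n=17: moves to 11(W), 10(W), 9(W); every one is W ⇒ L
n=18: moves to 12(W), 11(W), 10(W); every one is W ⇒ L
n=19: moves to 13(W), 12(W), 11(W); every one is W ⇒ L
n=20: can move to 14, which is L ⇒ W
n=21: can move to 15, which is L ⇒ W
n=22: can move to 16, which is L ⇒ W
n=23: can move to 17, which is L ⇒ W
n=24: can move to 18, which is L ⇒ W
n=25: can move to 19, which is L ⇒ W
n=26: can move to 19, which is L ⇒ W
n=27: can move to 19, which is L ⇒ W
n=28: moves to 22(W), 21(W), 20(W); every one is W ⇒ L
n=29: moves to 23(W), 22(W), 21(W); every one is W ⇒ L
n=30: moves to 24(W), 23(W), 22(W); every one is W ⇒ L
n=31: moves to 25(W), 24(W), 23(W); every one is W ⇒ L
n=32: moves to 26(W), 25(W), 24(W); every one is W ⇒ L
n=33: moves to 27(W), 26(W), 25(W); every one is W ⇒ L
n=34: can move to 28, which is L ⇒ W
n=35: can move to 29, which is L ⇒ W
n=36: can move to 30, which is L ⇒ W
n=37: can move to 31, which is L ⇒ W
n=38: can move to 32, which is L ⇒ W
n=39: can move to 33, which is L ⇒ W
From 39, the L positions reachable in one move are: 33, 32, 31. Any move reaching one of these is winning.

Remove 6, leaving 33.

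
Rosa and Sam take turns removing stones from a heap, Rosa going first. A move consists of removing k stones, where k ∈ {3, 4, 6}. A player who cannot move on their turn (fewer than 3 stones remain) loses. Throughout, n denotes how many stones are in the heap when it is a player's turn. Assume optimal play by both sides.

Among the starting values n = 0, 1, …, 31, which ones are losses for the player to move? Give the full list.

0, 1, 2, 9, 10, 11, 18, 19, 20, 27, 28, 29

Build the W/L table. Terminal = L. A non-terminal position is W if it has a move to some L; otherwise it is L.
n=0: no move → L
n=1: no move → L
n=2: no move → L
n=3: →0(L), so W
n=4: →1(L), so W
n=5: →2(L), so W
n=6: →2(L), so W
n=7: →1(L), so W
n=8: →2(L), so W
n=9: →6(W), 5(W), 3(W) — all W, so L
n=10: →7(W), 6(W), 4(W) — all W, so L
n=11: →8(W), 7(W), 5(W) — all W, so L
n=12: →9(L), so W
n=13: →10(L), so W
n=14: →11(L), so W
n=15: →11(L), so W
n=16: →10(L), so W
n=17: →11(L), so W
n=18: →15(W), 14(W), 12(W) — all W, so L
n=19: →16(W), 15(W), 13(W) — all W, so L
n=20: →17(W), 16(W), 14(W) — all W, so L
n=21: →18(L), so W
n=22: →19(L), so W
n=23: →20(L), so W
n=24: →20(L), so W
n=25: →19(L), so W
n=26: →20(L), so W
n=27: →24(W), 23(W), 21(W) — all W, so L
n=28: →25(W), 24(W), 22(W) — all W, so L
n=29: →26(W), 25(W), 23(W) — all W, so L
n=30: →27(L), so W
n=31: →28(L), so W
Reading off the rows marked L gives the requested list; there are 12 such values of n.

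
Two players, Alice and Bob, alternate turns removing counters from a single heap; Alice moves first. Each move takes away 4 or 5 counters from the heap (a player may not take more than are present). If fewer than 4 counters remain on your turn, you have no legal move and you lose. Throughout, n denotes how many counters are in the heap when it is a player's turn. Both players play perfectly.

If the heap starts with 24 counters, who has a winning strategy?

Positions with no move are L. A position that does have a move is losing for the player to move precisely when every available move leads to a winning position for the opponent. Fill in the labels:
n=0: no move → L
n=1: no move → L
n=2: no move → L
n=3: no move → L
n=4: reaches L-position 0 → W
n=5: reaches L-position 1 → W
n=6: reaches L-position 2 → W
n=7: reaches L-position 3 → W
n=8: reaches L-position 3 → W
n=9: only reaches 5(W), 4(W), all W → L
n=10: only reaches 6(W), 5(W), all W → L
n=11: only reaches 7(W), 6(W), all W → L
n=12: only reaches 8(W), 7(W), all W → L
n=13: reaches L-position 9 → W
n=14: reaches L-position 10 → W
n=15: reaches L-position 11 → W
n=16: reaches L-position 12 → W
n=17: reaches L-position 12 → W
n=18: only reaches 14(W), 13(W), all W → L
n=19: only reaches 15(W), 14(W), all W → L
n=20: only reaches 16(W), 15(W), all W → L
n=21: only reaches 17(W), 16(W), all W → L
n=22: reaches L-position 18 → W
n=23: reaches L-position 19 → W
n=24: reaches L-position 20 → W
From 24 Alice can remove 4, leaving 20, reaching an L position.

Alice wins.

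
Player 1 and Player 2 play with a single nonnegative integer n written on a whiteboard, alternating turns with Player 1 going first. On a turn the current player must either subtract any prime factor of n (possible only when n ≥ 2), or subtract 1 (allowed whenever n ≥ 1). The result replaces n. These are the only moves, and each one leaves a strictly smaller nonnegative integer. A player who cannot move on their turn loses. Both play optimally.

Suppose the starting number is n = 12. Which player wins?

Build the W/L table. Terminal = L. A non-terminal position is W if it has a move to some L; otherwise it is L.
n=0: no move → L
n=1: W (go to 0, an L position)
n=2: W (go to 0, an L position)
n=3: W (go to 0, an L position)
n=4: L (options 2(W), 3(W) are all W)
n=5: W (go to 0, an L position)
n=6: W (go to 4, an L position)
n=7: W (go to 0, an L position)
n=8: L (options 6(W), 7(W) are all W)
n=9: W (go to 8, an L position)
n=10: W (go to 8, an L position)
n=11: W (go to 0, an L position)
n=12: L (options 9(W), 10(W), 11(W) are all W)
Every move from 12 reaches a W position, so the mover loses.

Player 2 wins.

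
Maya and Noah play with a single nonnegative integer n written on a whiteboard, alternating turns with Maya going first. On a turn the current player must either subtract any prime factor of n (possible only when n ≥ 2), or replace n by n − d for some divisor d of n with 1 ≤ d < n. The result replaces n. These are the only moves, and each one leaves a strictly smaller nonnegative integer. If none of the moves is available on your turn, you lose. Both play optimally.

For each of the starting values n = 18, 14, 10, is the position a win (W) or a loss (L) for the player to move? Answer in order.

18: W, 14: L, 10: W

Classify positions by backward induction: terminal positions (no move available) are L. From any other position, the mover wins iff some move reaches an L.
n=0: no move → L
n=1: no move → L
n=2: can move to 0, which is L ⇒ W
n=3: can move to 0, which is L ⇒ W
n=4: moves to 2(W), 3(W); every one is W ⇒ L
n=5: can move to 0, which is L ⇒ W
n=6: can move to 4, which is L ⇒ W
n=7: can move to 0, which is L ⇒ W
n=8: can move to 4, which is L ⇒ W
n=9: moves to 6(W), 8(W); every one is W ⇒ L
n=10: can move to 9, which is L ⇒ W
n=11: can move to 0, which is L ⇒ W
n=12: can move to 9, which is L ⇒ W
n=13: can move to 0, which is L ⇒ W
n=14: moves to 7(W), 12(W), 13(W); every one is W ⇒ L
n=15: can move to 14, which is L ⇒ W
n=16: can move to 14, which is L ⇒ W
n=17: can move to 0, which is L ⇒ W
n=18: can move to 9, which is L ⇒ W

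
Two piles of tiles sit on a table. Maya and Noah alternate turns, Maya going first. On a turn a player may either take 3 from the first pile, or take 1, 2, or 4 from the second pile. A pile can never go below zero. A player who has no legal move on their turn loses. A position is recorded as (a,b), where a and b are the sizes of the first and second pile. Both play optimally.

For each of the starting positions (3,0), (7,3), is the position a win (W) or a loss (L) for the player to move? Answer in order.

(3,0): W, (7,3): L

Classify positions by backward induction: terminal positions (no move available) are L. From any other position, the mover wins iff some move reaches an L.
No move ever increases a pile, so every position that can arise here has a ≤ 7 and b ≤ 3; it is enough to label the cells with 0 ≤ a ≤ 7 and 0 ≤ b ≤ 3.
Every move lowers a or b (never raises either), so fill the grid row by row in increasing a, and left to right within a row: each cell's successors are then already labelled.
      b=0  b=1  b=2  b=3
a=0:    L    W    W    L
a=1:    L    W    W    L
a=2:    L    W    W    L
a=3:    W    L    W    W
a=4:    W    L    W    W
a=5:    W    L    W    W
a=6:    L    W    W    L
a=7:    L    W    W    L
Cells with no legal move (terminal, hence L): (0,0), (1,0), (2,0).
The remaining L cells, each justified by listing all of its moves:
(0,3): →(0,2)(W), (0,1)(W) — all W, so L
(1,3): →(1,2)(W), (1,1)(W) — all W, so L
(2,3): →(2,2)(W), (2,1)(W) — all W, so L
(3,1): →(0,1)(W), (3,0)(W) — all W, so L
(4,1): →(1,1)(W), (4,0)(W) — all W, so L
(5,1): →(2,1)(W), (5,0)(W) — all W, so L
(6,0): →(3,0)(W) only, which is W, so L
(6,3): →(3,3)(W), (6,2)(W), (6,1)(W) — all W, so L
(7,0): →(4,0)(W) only, which is W, so L
(7,3): →(4,3)(W), (7,2)(W), (7,1)(W) — all W, so L
Every other cell has at least one move into one of the L cells above, so it is W.
(3,0): the move to (0,0) reaches an L cell, so W
(7,3): one of the L cells justified above, so L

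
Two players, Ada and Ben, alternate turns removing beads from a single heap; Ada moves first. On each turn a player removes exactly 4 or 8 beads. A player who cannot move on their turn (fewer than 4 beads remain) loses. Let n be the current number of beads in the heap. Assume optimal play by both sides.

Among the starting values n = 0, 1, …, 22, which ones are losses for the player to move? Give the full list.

0, 1, 2, 3, 12, 13, 14, 15

Classify positions by backward induction: terminal positions (no move available) are L. From any other position, the mover wins iff some move reaches an L.
n=0: no move → L
n=1: no move → L
n=2: no move → L
n=3: no move → L
n=4: reaches L-position 0 → W
n=5: reaches L-position 1 → W
n=6: reaches L-position 2 → W
n=7: reaches L-position 3 → W
n=8: reaches L-position 0 → W
n=9: reaches L-position 1 → W
n=10: reaches L-position 2 → W
n=11: reaches L-position 3 → W
n=12: only reaches 8(W), 4(W), all W → L
n=13: only reaches 9(W), 5(W), all W → L
n=14: only reaches 10(W), 6(W), all W → L
n=15: only reaches 11(W), 7(W), all W → L
n=16: reaches L-position 12 → W
n=17: reaches L-position 13 → W
n=18: reaches L-position 14 → W
n=19: reaches L-position 15 → W
n=20: reaches L-position 12 → W
n=21: reaches L-position 13 → W
n=22: reaches L-position 14 → W
Reading off the rows marked L gives the requested list; there are 8 such values of n.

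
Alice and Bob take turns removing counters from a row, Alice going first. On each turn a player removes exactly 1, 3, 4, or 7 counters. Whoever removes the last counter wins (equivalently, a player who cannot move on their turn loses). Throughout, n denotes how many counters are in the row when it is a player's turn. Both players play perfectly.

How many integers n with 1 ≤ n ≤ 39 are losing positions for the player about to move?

9

Work bottom-up. With no move the player to move loses. Otherwise the position is W if at least one move leads to an L position for the opponent, and L if every move leads to a W.
n=0: no move → L
n=1: W (go to 0, an L position)
n=2: L (sole option 1(W) is W)
n=3: W (go to 2, an L position)
n=4: W (go to 0, an L position)
n=5: W (go to 2, an L position)
n=6: W (go to 2, an L position)
n=7: W (go to 0, an L position)
n=8: L (options 7(W), 5(W), 4(W), 1(W) are all W)
n=9: W (go to 8, an L position)
n=10: L (options 9(W), 7(W), 6(W), 3(W) are all W)
n=11: W (go to 10, an L position)
n=12: W (go to 8, an L position)
n=13: W (go to 10, an L position)
n=14: W (go to 10, an L position)
n=15: W (go to 8, an L position)
n=16: L (options 15(W), 13(W), 12(W), 9(W) are all W)
n=17: W (go to 16, an L position)
n=18: L (options 17(W), 15(W), 14(W), 11(W) are all W)
n=19: W (go to 18, an L position)
n=20: W (go to 16, an L position)
n=21: W (go to 18, an L position)
n=22: W (go to 18, an L position)
n=23: W (go to 16, an L position)
n=24: L (options 23(W), 21(W), 20(W), 17(W) are all W)
n=25: W (go to 24, an L position)
n=26: L (options 25(W), 23(W), 22(W), 19(W) are all W)
n=27: W (go to 26, an L position)
n=28: W (go to 24, an L position)
n=29: W (go to 26, an L position)
n=30: W (go to 26, an L position)
n=31: W (go to 24, an L position)
n=32: L (options 31(W), 29(W), 28(W), 25(W) are all W)
n=33: W (go to 32, an L position)
n=34: L (options 33(W), 31(W), 30(W), 27(W) are all W)
n=35: W (go to 34, an L position)
n=36: W (go to 32, an L position)
n=37: W (go to 34, an L position)
n=38: W (go to 34, an L position)
n=39: W (go to 32, an L position)
L entries with 1 ≤ n ≤ 39 (n=0 is outside the asked range and is not counted): n = 2, 8, 10, 16, 18, 24, 26, 32, 34; that makes 9.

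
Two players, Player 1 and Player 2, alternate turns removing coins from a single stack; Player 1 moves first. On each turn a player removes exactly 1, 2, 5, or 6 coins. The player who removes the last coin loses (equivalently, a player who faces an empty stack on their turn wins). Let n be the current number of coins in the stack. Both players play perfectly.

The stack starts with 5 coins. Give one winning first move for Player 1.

Remove 1, leaving 4.

Build the W/L table. Terminal = W. A non-terminal position is W if it has a move to some L; otherwise it is L.
n=0: no move; the opponent has just taken the last coin and therefore loses → W
n=1: L (sole option 0(W) is W)
n=2: W (go to 1, an L position)
n=3: W (go to 1, an L position)
n=4: L (options 3(W), 2(W) are all W)
n=5: W (go to 4, an L position)
From 5, the L positions reachable in one move are: 4.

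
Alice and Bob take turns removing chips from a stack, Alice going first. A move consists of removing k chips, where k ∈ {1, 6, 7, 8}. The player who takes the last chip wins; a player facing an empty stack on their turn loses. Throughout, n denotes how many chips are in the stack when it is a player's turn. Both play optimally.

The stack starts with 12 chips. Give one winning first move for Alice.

Remove 8, leaving 4.

Build the W/L table. Terminal = L. A non-terminal position is W if it has a move to some L; otherwise it is L.
n=0: no move → L
n=1: reaches L-position 0 → W
n=2: only reaches 1(W), which is W → L
n=3: reaches L-position 2 → W
n=4: only reaches 3(W), which is W → L
n=5: reaches L-position 4 → W
n=6: reaches L-position 0 → W
n=7: reaches L-position 0 → W
n=8: reaches L-position 2 → W
n=9: reaches L-position 2 → W
n=10: reaches L-position 4 → W
n=11: reaches L-position 4 → W
n=12: reaches L-position 4 → W
From 12, the L positions reachable in one move are: 4.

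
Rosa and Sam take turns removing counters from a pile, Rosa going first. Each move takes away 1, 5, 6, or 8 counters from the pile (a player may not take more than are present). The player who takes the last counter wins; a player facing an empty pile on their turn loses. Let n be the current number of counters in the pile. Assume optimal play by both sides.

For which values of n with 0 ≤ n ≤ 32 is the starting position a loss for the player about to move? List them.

Positions with no move are L. A position that does have a move is losing for the player to move precisely when every available move leads to a winning position for the opponent. Fill in the labels:
n=0: no move → L
n=1: reaches L-position 0 → W
n=2: only reaches 1(W), which is W → L
n=3: reaches L-position 2 → W
n=4: only reaches 3(W), which is W → L
n=5: reaches L-position 4 → W
n=6: reaches L-position 0 → W
n=7: reaches L-position 2 → W
n=8: reaches L-position 2 → W
n=9: reaches L-position 4 → W
n=10: reaches L-position 4 → W
n=11: only reaches 10(W), 6(W), 5(W), 3(W), all W → L
n=12: reaches L-position 11 → W
n=13: only reaches 12(W), 8(W), 7(W), 5(W), all W → L
n=14: reaches L-position 13 → W
n=15: only reaches 14(W), 10(W), 9(W), 7(W), all W → L
n=16: reaches L-position 15 → W
n=17: reaches L-position 11 → W
n=18: reaches L-position 13 → W
n=19: reaches L-position 13 → W
n=20: reaches L-position 15 → W
n=21: reaches L-position 15 → W
n=22: only reaches 21(W), 17(W), 16(W), 14(W), all W → L
n=23: reaches L-position 22 → W
n=24: only reaches 23(W), 19(W), 18(W), 16(W), all W → L
n=25: reaches L-position 24 → W
n=26: only reaches 25(W), 21(W), 20(W), 18(W), all W → L
n=27: reaches L-position 26 → W
n=28: reaches L-position 22 → W
n=29: reaches L-position 24 → W
n=30: reaches L-position 24 → W
n=31: reaches L-position 26 → W
n=32: reaches L-position 26 → W
The losing starting values of n are exactly the entries labelled L in this table (9 of them).

0, 2, 4, 11, 13, 15, 22, 24, 26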